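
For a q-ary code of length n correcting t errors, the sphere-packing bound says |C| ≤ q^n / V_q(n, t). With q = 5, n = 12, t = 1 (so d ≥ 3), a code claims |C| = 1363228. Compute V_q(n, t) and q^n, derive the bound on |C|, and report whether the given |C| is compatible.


V_q(n, t) = 49, q^n = 244140625, Hamming bound = 4982461, |C| = 1363228 ≤ bound (satisfied).

Step 1: Compute V_q(n, t) = Σ_{j=0}^1 C(n, j) (q−1)^j.
  j = 0: C(12,0)·(4)^0 = 1·1 = 1.
  j = 1: C(12,1)·(4)^1 = 12·4 = 48.
  V_q(n, t) = 1 + 48 = 49.
Step 2: q^n = 5^12 = 244140625.
Step 3: Hamming bound ⌊q^n / V_q(n,t)⌋ = ⌊244140625/49⌋ = 4982461.
Step 4: Compare |C| = 1363228 to 4982461: satisfied.
The claimed |C| lies below the Hamming bound.


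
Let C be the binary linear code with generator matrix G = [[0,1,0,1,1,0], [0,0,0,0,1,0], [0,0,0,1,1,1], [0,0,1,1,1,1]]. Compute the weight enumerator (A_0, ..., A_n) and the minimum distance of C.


Weight distribution: A_0 = 1, A_1 = 2, A_2 = 4, A_3 = 6, A_4 = 3. Minimum distance d = 1.

Enumerate all 2^4 = 16 messages m ∈ F_2^4.
For each, compute codeword c = mG in F_2^6, then tally its weight.
  m = 0000 → c = 000000, weight = 0.
  m = 1000 → c = 010110, weight = 3.
  m = 0100 → c = 000010, weight = 1.
  m = 1100 → c = 010100, weight = 2.
  m = 0010 → c = 000111, weight = 3.
  m = 1010 → c = 010001, weight = 2.
  m = 0110 → c = 000101, weight = 2.
  m = 1110 → c = 010011, weight = 3.
  m = 0001 → c = 001111, weight = 4.
  m = 1001 → c = 011001, weight = 3.
  m = 0101 → c = 001101, weight = 3.
  m = 1101 → c = 011011, weight = 4.
  m = 0011 → c = 001000, weight = 1.
  m = 1011 → c = 011110, weight = 4.
  m = 0111 → c = 001010, weight = 2.
  m = 1111 → c = 011100, weight = 3.
Tally weights:
  weight 0: 1 codewords.
  weight 1: 2 codewords.
  weight 2: 4 codewords.
  weight 3: 6 codewords.
  weight 4: 3 codewords.
Minimum distance d = smallest w > 0 with A_w > 0 = 1.
Sanity: Σ A_w = 16 = 2^4 = 16 ✓.


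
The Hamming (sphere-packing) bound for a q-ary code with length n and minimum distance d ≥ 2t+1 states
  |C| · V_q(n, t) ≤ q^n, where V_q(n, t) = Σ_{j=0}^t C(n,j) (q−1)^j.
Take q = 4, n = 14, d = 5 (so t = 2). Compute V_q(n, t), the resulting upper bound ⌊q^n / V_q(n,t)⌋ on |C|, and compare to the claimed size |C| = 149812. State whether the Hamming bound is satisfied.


V_q(n, t) = 862, q^n = 268435456, Hamming bound = 311410, |C| = 149812 ≤ bound (satisfied).

Step 1: Compute V_q(n, t) = Σ_{j=0}^2 C(n, j) (q−1)^j.
  j = 0: C(14,0)·(3)^0 = 1·1 = 1.
  j = 1: C(14,1)·(3)^1 = 14·3 = 42.
  j = 2: C(14,2)·(3)^2 = 91·9 = 819.
  V_q(n, t) = 1 + 42 + 819 = 862.
Step 2: q^n = 4^14 = 268435456.
Step 3: Hamming bound ⌊q^n / V_q(n,t)⌋ = ⌊268435456/862⌋ = 311410.
Step 4: Compare |C| = 149812 to 311410: satisfied.
The claimed |C| lies below the Hamming bound.


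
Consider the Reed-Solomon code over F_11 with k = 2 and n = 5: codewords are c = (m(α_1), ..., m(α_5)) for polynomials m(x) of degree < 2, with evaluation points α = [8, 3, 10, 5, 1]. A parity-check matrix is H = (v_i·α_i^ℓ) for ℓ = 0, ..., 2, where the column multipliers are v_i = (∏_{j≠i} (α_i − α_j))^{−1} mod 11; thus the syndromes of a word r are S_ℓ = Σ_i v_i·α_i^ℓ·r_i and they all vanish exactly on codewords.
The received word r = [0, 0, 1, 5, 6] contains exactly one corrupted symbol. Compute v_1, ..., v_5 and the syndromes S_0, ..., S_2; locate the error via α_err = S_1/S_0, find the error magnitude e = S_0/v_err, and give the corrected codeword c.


S = (7, 1, 8), error at position 1, error magnitude e = 4, c = [7, 0, 1, 5, 6].

Step 1: column multipliers v_i = (∏_{j≠i}(α_i − α_j))^{−1} mod 11.
  i = 1 (α = 8): (8−3)(8−10)(8−5)(8−1) = 5·(−2)·3·7 = −210 ≡ 10, so v_1 = 10^{−1} = 10 (mod 11).
  i = 2 (α = 3): (3−8)(3−10)(3−5)(3−1) = (−5)·(−7)·(−2)·2 = −140 ≡ 3, so v_2 = 3^{−1} = 4 (mod 11).
  i = 3 (α = 10): (10−8)(10−3)(10−5)(10−1) = 2·7·5·9 = 630 ≡ 3, so v_3 = 3^{−1} = 4 (mod 11).
  i = 4 (α = 5): (5−8)(5−3)(5−10)(5−1) = (−3)·2·(−5)·4 = 120 ≡ 10, so v_4 = 10^{−1} = 10 (mod 11).
  i = 5 (α = 1): (1−8)(1−3)(1−10)(1−5) = (−7)·(−2)·(−9)·(−4) = 504 ≡ 9, so v_5 = 9^{−1} = 5 (mod 11).
  v = [10, 4, 4, 10, 5].
Step 2: syndromes of r = [0, 0, 1, 5, 6] (all sums mod 11).
  S_0 = Σ v_i r_i = 10·0 + 4·0 + 4·1 + 10·5 + 5·6 = 84 ≡ 7.
  S_1 = Σ v_i α_i r_i = 10·8·0 + 4·3·0 + 4·10·1 + 10·5·5 + 5·1·6 = 320 ≡ 1.
  α_i^2 mod 11 = [9, 9, 1, 3, 1].
  S_2 = Σ v_i α_i^2 r_i = 10·9·0 + 4·9·0 + 4·1·1 + 10·3·5 + 5·1·6 = 184 ≡ 8.
  S = (7, 1, 8) ≠ 0, so r is not a codeword (an error is present).
Step 3: locate the error. For a single error e at position i, S_ℓ = v_i·e·α_i^ℓ, so α_err = S_1/S_0.
  S_0^{−1} = 7^{−1} = 8 (mod 11), so α_err = 1·8 = 8 ≡ 8 = α_1. Error position i = 1.
  Consistency check: S_2/S_1 = 8·1 = 8 ≡ 8 = α_err ✓ (single-error assumption holds).
Step 4: error magnitude e = S_0/v_1 = S_0·∏_{j≠1}(α_1 − α_j) = 7·10 = 70 ≡ 4 (mod 11).
Step 5: correct position 1: c_1 = r_1 − e = 0 − 4 ≡ 7 (mod 11). Hence c = [7, 0, 1, 5, 6].
  Check: interpolating c through the α_i gives m(x) = 9 + 8·x (degree < 2) with m(α_i) = c_i for every i, so c is indeed a codeword.


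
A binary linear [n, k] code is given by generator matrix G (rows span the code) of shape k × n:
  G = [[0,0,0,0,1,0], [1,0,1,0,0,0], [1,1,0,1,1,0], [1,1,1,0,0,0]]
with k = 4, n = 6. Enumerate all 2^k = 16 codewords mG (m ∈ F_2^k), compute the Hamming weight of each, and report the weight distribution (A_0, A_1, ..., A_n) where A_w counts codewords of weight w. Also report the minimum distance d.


Weight distribution: A_0 = 1, A_1 = 2, A_2 = 4, A_3 = 6, A_4 = 3. Minimum distance d = 1.

Enumerate all 2^4 = 16 messages m ∈ F_2^4.
For each, compute codeword c = mG in F_2^6, then tally its weight.
  m = 0000 → c = 000000, weight = 0.
  m = 1000 → c = 000010, weight = 1.
  m = 0100 → c = 101000, weight = 2.
  m = 1100 → c = 101010, weight = 3.
  m = 0010 → c = 110110, weight = 4.
  m = 1010 → c = 110100, weight = 3.
  m = 0110 → c = 011110, weight = 4.
  m = 1110 → c = 011100, weight = 3.
  m = 0001 → c = 111000, weight = 3.
  m = 1001 → c = 111010, weight = 4.
  m = 0101 → c = 010000, weight = 1.
  m = 1101 → c = 010010, weight = 2.
  m = 0011 → c = 001110, weight = 3.
  m = 1011 → c = 001100, weight = 2.
  m = 0111 → c = 100110, weight = 3.
  m = 1111 → c = 100100, weight = 2.
Tally weights:
  weight 0: 1 codewords.
  weight 1: 2 codewords.
  weight 2: 4 codewords.
  weight 3: 6 codewords.
  weight 4: 3 codewords.
Minimum distance d = smallest w > 0 with A_w > 0 = 1.
Sanity: Σ A_w = 16 = 2^4 = 16 ✓.


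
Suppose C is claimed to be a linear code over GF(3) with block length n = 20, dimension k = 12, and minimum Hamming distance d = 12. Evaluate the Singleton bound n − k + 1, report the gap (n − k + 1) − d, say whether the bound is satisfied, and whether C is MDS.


Singleton RHS = n − k + 1 = 9, slack = -3, bound violated (no such code; not MDS).

Singleton bound: d ≤ n − k + 1.
Here n = 20, k = 12, so n − k + 1 = 9.
Given d = 12, check d ≤ 9: NO.
Slack = (n − k + 1) − d = -3.
The slack is negative: d = 12 exceeds n − k + 1 = 9 by 3, so the Singleton bound is violated and no linear [20, 12, 12]_3 code can exist. In particular it is not MDS (MDS requires d = n − k + 1 exactly).
Description: the claimed parameters are [20, 12, 12]_3; such a code would be impossible (violates the Singleton bound).


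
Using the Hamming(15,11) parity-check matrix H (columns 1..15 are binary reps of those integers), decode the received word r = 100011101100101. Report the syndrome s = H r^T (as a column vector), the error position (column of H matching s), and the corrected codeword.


s = (0, 1, 0, 0)^T, error position = 4, corrected codeword c = 100111101100101

Compute s = H r^T mod 2 one row at a time:
  s_1 = 0 + 1 + 1 + 0 + 0 + 1 + 0 + 1 = 4 ≡ 0 (mod 2).
  s_2 = 0 + 1 + 1 + 1 + 0 + 1 + 0 + 1 = 5 ≡ 1 (mod 2).
  s_3 = 0 + 0 + 1 + 1 + 1 + 0 + 0 + 1 = 4 ≡ 0 (mod 2).
  s_4 = 1 + 0 + 1 + 1 + 1 + 0 + 1 + 1 = 6 ≡ 0 (mod 2).
s = (0, 1, 0, 0)^T — this equals column 4 of H (binary 0100), so error is at position 4.
Correct: flip bit 4 of r = 100011101100101 to get c = 100111101100101.


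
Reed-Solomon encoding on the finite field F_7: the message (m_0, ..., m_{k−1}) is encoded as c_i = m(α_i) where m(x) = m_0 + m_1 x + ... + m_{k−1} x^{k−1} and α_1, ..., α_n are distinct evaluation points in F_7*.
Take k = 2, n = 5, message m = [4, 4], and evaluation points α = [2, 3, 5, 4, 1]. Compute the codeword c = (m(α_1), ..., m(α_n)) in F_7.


c = [5, 2, 3, 6, 1]

Message polynomial: m(x) = 4 + 4·x (mod 7).
For each evaluation point α_i, compute m(α_i) mod 7:
  α_1 = 2: Horner steps 4 → 5, so m(2) = 5.
  α_2 = 3: Horner steps 4 → 2, so m(3) = 2.
  α_3 = 5: Horner steps 4 → 3, so m(5) = 3.
  α_4 = 4: Horner steps 4 → 6, so m(4) = 6.
  α_5 = 1: Horner steps 4 → 1, so m(1) = 1.
Codeword c = [5, 2, 3, 6, 1] ∈ F_7^5.


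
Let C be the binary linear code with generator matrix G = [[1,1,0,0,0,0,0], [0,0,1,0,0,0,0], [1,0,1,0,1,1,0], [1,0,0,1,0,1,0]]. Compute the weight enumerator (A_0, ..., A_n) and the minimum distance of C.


Weight distribution: A_0 = 1, A_1 = 1, A_2 = 2, A_3 = 6, A_4 = 5, A_5 = 1. Minimum distance d = 1.

Enumerate all 2^4 = 16 messages m ∈ F_2^4.
For each, compute codeword c = mG in F_2^7, then tally its weight.
  m = 0000 → c = 0000000, weight = 0.
  m = 1000 → c = 1100000, weight = 2.
  m = 0100 → c = 0010000, weight = 1.
  m = 1100 → c = 1110000, weight = 3.
  m = 0010 → c = 1010110, weight = 4.
  m = 1010 → c = 0110110, weight = 4.
  m = 0110 → c = 1000110, weight = 3.
  m = 1110 → c = 0100110, weight = 3.
  m = 0001 → c = 1001010, weight = 3.
  m = 1001 → c = 0101010, weight = 3.
  m = 0101 → c = 1011010, weight = 4.
  m = 1101 → c = 0111010, weight = 4.
  m = 0011 → c = 0011100, weight = 3.
  m = 1011 → c = 1111100, weight = 5.
  m = 0111 → c = 0001100, weight = 2.
  m = 1111 → c = 1101100, weight = 4.
Tally weights:
  weight 0: 1 codewords.
  weight 1: 1 codewords.
  weight 2: 2 codewords.
  weight 3: 6 codewords.
  weight 4: 5 codewords.
  weight 5: 1 codewords.
Minimum distance d = smallest w > 0 with A_w > 0 = 1.
Sanity: Σ A_w = 16 = 2^4 = 16 ✓.


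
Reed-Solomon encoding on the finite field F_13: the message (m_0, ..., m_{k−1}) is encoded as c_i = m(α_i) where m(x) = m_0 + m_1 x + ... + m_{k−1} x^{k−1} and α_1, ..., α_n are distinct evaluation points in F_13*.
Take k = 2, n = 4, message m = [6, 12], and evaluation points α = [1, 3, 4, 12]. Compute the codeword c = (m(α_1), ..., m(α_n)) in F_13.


c = [5, 3, 2, 7]

Message polynomial: m(x) = 6 + 12·x (mod 13).
For each evaluation point α_i, compute m(α_i) mod 13:
  α_1 = 1: Horner steps 12 → 5, so m(1) = 5.
  α_2 = 3: Horner steps 12 → 3, so m(3) = 3.
  α_3 = 4: Horner steps 12 → 2, so m(4) = 2.
  α_4 = 12: Horner steps 12 → 7, so m(12) = 7.
Codeword c = [5, 3, 2, 7] ∈ F_13^4.


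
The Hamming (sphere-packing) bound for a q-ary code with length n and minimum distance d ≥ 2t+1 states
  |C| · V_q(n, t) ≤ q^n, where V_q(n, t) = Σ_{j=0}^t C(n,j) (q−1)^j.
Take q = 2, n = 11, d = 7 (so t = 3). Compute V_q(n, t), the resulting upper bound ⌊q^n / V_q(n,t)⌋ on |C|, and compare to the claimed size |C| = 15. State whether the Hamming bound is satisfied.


V_q(n, t) = 232, q^n = 2048, Hamming bound = 8, |C| = 15 > bound (violated).

Step 1: Compute V_q(n, t) = Σ_{j=0}^3 C(n, j) (q−1)^j.
  j = 0: C(11,0)·(1)^0 = 1·1 = 1.
  j = 1: C(11,1)·(1)^1 = 11·1 = 11.
  j = 2: C(11,2)·(1)^2 = 55·1 = 55.
  j = 3: C(11,3)·(1)^3 = 165·1 = 165.
  V_q(n, t) = 1 + 11 + 55 + 165 = 232.
Step 2: q^n = 2^11 = 2048.
Step 3: Hamming bound ⌊q^n / V_q(n,t)⌋ = ⌊2048/232⌋ = 8.
Step 4: Compare |C| = 15 to 8: violated.
The claimed |C| lies above the Hamming bound, so no 2-ary code of length 11 with d ≥ 7 can have 15 codewords.


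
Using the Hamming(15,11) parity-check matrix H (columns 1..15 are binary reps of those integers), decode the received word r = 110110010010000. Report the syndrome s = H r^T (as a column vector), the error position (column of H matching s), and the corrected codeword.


s = (0, 0, 0, 1)^T, error position = 1, corrected codeword c = 010110010010000

Compute s = H r^T mod 2 one row at a time:
  s_1 = 1 + 0 + 0 + 1 + 0 + 0 + 0 + 0 = 2 ≡ 0 (mod 2).
  s_2 = 1 + 1 + 0 + 0 + 0 + 0 + 0 + 0 = 2 ≡ 0 (mod 2).
  s_3 = 1 + 0 + 0 + 0 + 0 + 1 + 0 + 0 = 2 ≡ 0 (mod 2).
  s_4 = 1 + 0 + 1 + 0 + 0 + 1 + 0 + 0 = 3 ≡ 1 (mod 2).
s = (0, 0, 0, 1)^T — this equals column 1 of H (binary 0001), so error is at position 1.
Correct: flip bit 1 of r = 110110010010000 to get c = 010110010010000.


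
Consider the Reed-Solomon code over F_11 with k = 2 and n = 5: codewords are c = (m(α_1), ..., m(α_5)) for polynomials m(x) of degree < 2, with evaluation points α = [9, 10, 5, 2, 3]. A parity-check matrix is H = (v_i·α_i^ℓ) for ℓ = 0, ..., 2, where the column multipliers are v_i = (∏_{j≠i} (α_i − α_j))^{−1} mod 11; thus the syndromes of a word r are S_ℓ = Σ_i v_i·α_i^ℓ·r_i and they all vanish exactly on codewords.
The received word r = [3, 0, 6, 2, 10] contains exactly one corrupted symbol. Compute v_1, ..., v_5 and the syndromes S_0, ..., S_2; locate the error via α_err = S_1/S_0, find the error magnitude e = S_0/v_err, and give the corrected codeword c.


S = (9, 1, 5), error at position 3, error magnitude e = 2, c = [3, 0, 4, 2, 10].

Step 1: column multipliers v_i = (∏_{j≠i}(α_i − α_j))^{−1} mod 11.
  i = 1 (α = 9): (9−10)(9−5)(9−2)(9−3) = (−1)·4·7·6 = −168 ≡ 8, so v_1 = 8^{−1} = 7 (mod 11).
  i = 2 (α = 10): (10−9)(10−5)(10−2)(10−3) = 1·5·8·7 = 280 ≡ 5, so v_2 = 5^{−1} = 9 (mod 11).
  i = 3 (α = 5): (5−9)(5−10)(5−2)(5−3) = (−4)·(−5)·3·2 = 120 ≡ 10, so v_3 = 10^{−1} = 10 (mod 11).
  i = 4 (α = 2): (2−9)(2−10)(2−5)(2−3) = (−7)·(−8)·(−3)·(−1) = 168 ≡ 3, so v_4 = 3^{−1} = 4 (mod 11).
  i = 5 (α = 3): (3−9)(3−10)(3−5)(3−2) = (−6)·(−7)·(−2)·1 = −84 ≡ 4, so v_5 = 4^{−1} = 3 (mod 11).
  v = [7, 9, 10, 4, 3].
Step 2: syndromes of r = [3, 0, 6, 2, 10] (all sums mod 11).
  S_0 = Σ v_i r_i = 7·3 + 9·0 + 10·6 + 4·2 + 3·10 = 119 ≡ 9.
  S_1 = Σ v_i α_i r_i = 7·9·3 + 9·10·0 + 10·5·6 + 4·2·2 + 3·3·10 = 595 ≡ 1.
  α_i^2 mod 11 = [4, 1, 3, 4, 9].
  S_2 = Σ v_i α_i^2 r_i = 7·4·3 + 9·1·0 + 10·3·6 + 4·4·2 + 3·9·10 = 566 ≡ 5.
  S = (9, 1, 5) ≠ 0, so r is not a codeword (an error is present).
Step 3: locate the error. For a single error e at position i, S_ℓ = v_i·e·α_i^ℓ, so α_err = S_1/S_0.
  S_0^{−1} = 9^{−1} = 5 (mod 11), so α_err = 1·5 = 5 ≡ 5 = α_3. Error position i = 3.
  Consistency check: S_2/S_1 = 5·1 = 5 ≡ 5 = α_err ✓ (single-error assumption holds).
Step 4: error magnitude e = S_0/v_3 = S_0·∏_{j≠3}(α_3 − α_j) = 9·10 = 90 ≡ 2 (mod 11).
Step 5: correct position 3: c_3 = r_3 − e = 6 − 2 ≡ 4 (mod 11). Hence c = [3, 0, 4, 2, 10].
  Check: interpolating c through the α_i gives m(x) = 8 + 8·x (degree < 2) with m(α_i) = c_i for every i, so c is indeed a codeword.


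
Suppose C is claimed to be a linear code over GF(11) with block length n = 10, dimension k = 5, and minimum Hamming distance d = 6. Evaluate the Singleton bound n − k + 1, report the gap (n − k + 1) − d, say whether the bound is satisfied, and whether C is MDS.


Singleton RHS = n − k + 1 = 6, slack = 0, bound satisfied, MDS.

Singleton bound: d ≤ n − k + 1.
Here n = 10, k = 5, so n − k + 1 = 6.
Given d = 6, check d ≤ 6: YES.
Slack = (n − k + 1) − d = 0.
The code is MDS (slack = 0).
Description: the claimed parameters are [10, 5, 6]_11; such a code would be MDS (meets Singleton bound).


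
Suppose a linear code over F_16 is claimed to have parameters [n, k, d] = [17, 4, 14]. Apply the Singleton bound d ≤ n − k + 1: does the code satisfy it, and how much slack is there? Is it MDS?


Singleton RHS = n − k + 1 = 14, slack = 0, bound satisfied, MDS.

Singleton bound: d ≤ n − k + 1.
Here n = 17, k = 4, so n − k + 1 = 14.
Given d = 14, check d ≤ 14: YES.
Slack = (n − k + 1) − d = 0.
The code is MDS (slack = 0).
Description: the claimed parameters are [17, 4, 14]_16; such a code would be MDS (meets Singleton bound).


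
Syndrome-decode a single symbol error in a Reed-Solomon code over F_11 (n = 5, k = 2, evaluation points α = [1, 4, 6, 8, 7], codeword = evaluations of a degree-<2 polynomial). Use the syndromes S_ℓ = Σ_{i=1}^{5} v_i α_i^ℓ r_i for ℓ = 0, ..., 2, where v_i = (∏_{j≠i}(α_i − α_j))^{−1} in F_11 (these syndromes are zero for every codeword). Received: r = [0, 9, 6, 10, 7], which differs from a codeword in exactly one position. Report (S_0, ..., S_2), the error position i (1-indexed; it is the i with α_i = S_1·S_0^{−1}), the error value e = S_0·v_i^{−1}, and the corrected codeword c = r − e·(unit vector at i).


S = (10, 5, 8), error at position 3, error magnitude e = 2, c = [0, 9, 4, 10, 7].

Step 1: column multipliers v_i = (∏_{j≠i}(α_i − α_j))^{−1} mod 11.
  i = 1 (α = 1): (1−4)(1−6)(1−8)(1−7) = (−3)·(−5)·(−7)·(−6) = 630 ≡ 3, so v_1 = 3^{−1} = 4 (mod 11).
  i = 2 (α = 4): (4−1)(4−6)(4−8)(4−7) = 3·(−2)·(−4)·(−3) = −72 ≡ 5, so v_2 = 5^{−1} = 9 (mod 11).
  i = 3 (α = 6): (6−1)(6−4)(6−8)(6−7) = 5·2·(−2)·(−1) = 20 ≡ 9, so v_3 = 9^{−1} = 5 (mod 11).
  i = 4 (α = 8): (8−1)(8−4)(8−6)(8−7) = 7·4·2·1 = 56 ≡ 1, so v_4 = 1^{−1} = 1 (mod 11).
  i = 5 (α = 7): (7−1)(7−4)(7−6)(7−8) = 6·3·1·(−1) = −18 ≡ 4, so v_5 = 4^{−1} = 3 (mod 11).
  v = [4, 9, 5, 1, 3].
Step 2: syndromes of r = [0, 9, 6, 10, 7] (all sums mod 11).
  S_0 = Σ v_i r_i = 4·0 + 9·9 + 5·6 + 1·10 + 3·7 = 142 ≡ 10.
  S_1 = Σ v_i α_i r_i = 4·1·0 + 9·4·9 + 5·6·6 + 1·8·10 + 3·7·7 = 731 ≡ 5.
  α_i^2 mod 11 = [1, 5, 3, 9, 5].
  S_2 = Σ v_i α_i^2 r_i = 4·1·0 + 9·5·9 + 5·3·6 + 1·9·10 + 3·5·7 = 690 ≡ 8.
  S = (10, 5, 8) ≠ 0, so r is not a codeword (an error is present).
Step 3: locate the error. For a single error e at position i, S_ℓ = v_i·e·α_i^ℓ, so α_err = S_1/S_0.
  S_0^{−1} = 10^{−1} = 10 (mod 11), so α_err = 5·10 = 50 ≡ 6 = α_3. Error position i = 3.
  Consistency check: S_2/S_1 = 8·9 = 72 ≡ 6 = α_err ✓ (single-error assumption holds).
Step 4: error magnitude e = S_0/v_3 = S_0·∏_{j≠3}(α_3 − α_j) = 10·9 = 90 ≡ 2 (mod 11).
Step 5: correct position 3: c_3 = r_3 − e = 6 − 2 ≡ 4 (mod 11). Hence c = [0, 9, 4, 10, 7].
  Check: interpolating c through the α_i gives m(x) = 8 + 3·x (degree < 2) with m(α_i) = c_i for every i, so c is indeed a codeword.


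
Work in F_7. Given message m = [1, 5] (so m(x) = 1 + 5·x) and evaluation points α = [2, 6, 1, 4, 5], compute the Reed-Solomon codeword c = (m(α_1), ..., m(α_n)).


c = [4, 3, 6, 0, 5]

Message polynomial: m(x) = 1 + 5·x (mod 7).
For each evaluation point α_i, compute m(α_i) mod 7:
  α_1 = 2: Horner steps 5 → 4, so m(2) = 4.
  α_2 = 6: Horner steps 5 → 3, so m(6) = 3.
  α_3 = 1: Horner steps 5 → 6, so m(1) = 6.
  α_4 = 4: Horner steps 5 → 0, so m(4) = 0.
  α_5 = 5: Horner steps 5 → 5, so m(5) = 5.
Codeword c = [4, 3, 6, 0, 5] ∈ F_7^5.


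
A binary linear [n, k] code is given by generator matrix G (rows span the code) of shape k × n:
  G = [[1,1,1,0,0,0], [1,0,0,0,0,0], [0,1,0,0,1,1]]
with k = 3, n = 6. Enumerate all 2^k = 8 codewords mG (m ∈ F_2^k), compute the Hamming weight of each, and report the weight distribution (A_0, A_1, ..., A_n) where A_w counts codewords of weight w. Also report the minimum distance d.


Weight distribution: A_0 = 1, A_1 = 1, A_2 = 1, A_3 = 3, A_4 = 2. Minimum distance d = 1.

Enumerate all 2^3 = 8 messages m ∈ F_2^3.
For each, compute codeword c = mG in F_2^6, then tally its weight.
  m = 000 → c = 000000, weight = 0.
  m = 100 → c = 111000, weight = 3.
  m = 010 → c = 100000, weight = 1.
  m = 110 → c = 011000, weight = 2.
  m = 001 → c = 010011, weight = 3.
  m = 101 → c = 101011, weight = 4.
  m = 011 → c = 110011, weight = 4.
  m = 111 → c = 001011, weight = 3.
Tally weights:
  weight 0: 1 codewords.
  weight 1: 1 codewords.
  weight 2: 1 codewords.
  weight 3: 3 codewords.
  weight 4: 2 codewords.
Minimum distance d = smallest w > 0 with A_w > 0 = 1.
Sanity: Σ A_w = 8 = 2^3 = 8 ✓.


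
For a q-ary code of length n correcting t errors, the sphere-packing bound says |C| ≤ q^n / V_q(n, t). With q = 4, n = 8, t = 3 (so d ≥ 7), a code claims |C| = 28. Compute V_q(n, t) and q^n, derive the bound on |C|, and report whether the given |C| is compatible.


V_q(n, t) = 1789, q^n = 65536, Hamming bound = 36, |C| = 28 ≤ bound (satisfied).

Step 1: Compute V_q(n, t) = Σ_{j=0}^3 C(n, j) (q−1)^j.
  j = 0: C(8,0)·(3)^0 = 1·1 = 1.
  j = 1: C(8,1)·(3)^1 = 8·3 = 24.
  j = 2: C(8,2)·(3)^2 = 28·9 = 252.
  j = 3: C(8,3)·(3)^3 = 56·27 = 1512.
  V_q(n, t) = 1 + 24 + 252 + 1512 = 1789.
Step 2: q^n = 4^8 = 65536.
Step 3: Hamming bound ⌊q^n / V_q(n,t)⌋ = ⌊65536/1789⌋ = 36.
Step 4: Compare |C| = 28 to 36: satisfied.
The claimed |C| lies below the Hamming bound.


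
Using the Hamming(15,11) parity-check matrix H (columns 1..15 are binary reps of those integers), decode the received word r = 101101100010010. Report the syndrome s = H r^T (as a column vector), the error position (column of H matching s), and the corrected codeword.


s = (0, 0, 1, 0)^T, error position = 2, corrected codeword c = 111101100010010

Compute s = H r^T mod 2 one row at a time:
  s_1 = 0 + 0 + 0 + 1 + 0 + 0 + 1 + 0 = 2 ≡ 0 (mod 2).
  s_2 = 1 + 0 + 1 + 1 + 0 + 0 + 1 + 0 = 4 ≡ 0 (mod 2).
  s_3 = 0 + 1 + 1 + 1 + 0 + 1 + 1 + 0 = 5 ≡ 1 (mod 2).
  s_4 = 1 + 1 + 0 + 1 + 0 + 1 + 0 + 0 = 4 ≡ 0 (mod 2).
s = (0, 0, 1, 0)^T — this equals column 2 of H (binary 0010), so error is at position 2.
Correct: flip bit 2 of r = 101101100010010 to get c = 111101100010010.


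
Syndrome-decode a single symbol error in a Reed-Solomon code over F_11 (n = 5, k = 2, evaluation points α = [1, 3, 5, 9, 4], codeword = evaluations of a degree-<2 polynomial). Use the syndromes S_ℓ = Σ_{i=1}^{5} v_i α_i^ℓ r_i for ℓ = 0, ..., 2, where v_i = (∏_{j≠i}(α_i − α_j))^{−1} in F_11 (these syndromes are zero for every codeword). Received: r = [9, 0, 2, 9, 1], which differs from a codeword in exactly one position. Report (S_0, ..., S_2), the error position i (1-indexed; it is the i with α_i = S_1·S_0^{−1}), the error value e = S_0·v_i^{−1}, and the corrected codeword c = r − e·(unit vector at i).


S = (1, 9, 4), error at position 4, error magnitude e = 3, c = [9, 0, 2, 6, 1].

Step 1: column multipliers v_i = (∏_{j≠i}(α_i − α_j))^{−1} mod 11.
  i = 1 (α = 1): (1−3)(1−5)(1−9)(1−4) = (−2)·(−4)·(−8)·(−3) = 192 ≡ 5, so v_1 = 5^{−1} = 9 (mod 11).
  i = 2 (α = 3): (3−1)(3−5)(3−9)(3−4) = 2·(−2)·(−6)·(−1) = −24 ≡ 9, so v_2 = 9^{−1} = 5 (mod 11).
  i = 3 (α = 5): (5−1)(5−3)(5−9)(5−4) = 4·2·(−4)·1 = −32 ≡ 1, so v_3 = 1^{−1} = 1 (mod 11).
  i = 4 (α = 9): (9−1)(9−3)(9−5)(9−4) = 8·6·4·5 = 960 ≡ 3, so v_4 = 3^{−1} = 4 (mod 11).
  i = 5 (α = 4): (4−1)(4−3)(4−5)(4−9) = 3·1·(−1)·(−5) = 15 ≡ 4, so v_5 = 4^{−1} = 3 (mod 11).
  v = [9, 5, 1, 4, 3].
Step 2: syndromes of r = [9, 0, 2, 9, 1] (all sums mod 11).
  S_0 = Σ v_i r_i = 9·9 + 5·0 + 1·2 + 4·9 + 3·1 = 122 ≡ 1.
  S_1 = Σ v_i α_i r_i = 9·1·9 + 5·3·0 + 1·5·2 + 4·9·9 + 3·4·1 = 427 ≡ 9.
  α_i^2 mod 11 = [1, 9, 3, 4, 5].
  S_2 = Σ v_i α_i^2 r_i = 9·1·9 + 5·9·0 + 1·3·2 + 4·4·9 + 3·5·1 = 246 ≡ 4.
  S = (1, 9, 4) ≠ 0, so r is not a codeword (an error is present).
Step 3: locate the error. For a single error e at position i, S_ℓ = v_i·e·α_i^ℓ, so α_err = S_1/S_0.
  S_0^{−1} = 1^{−1} = 1 (mod 11), so α_err = 9·1 = 9 ≡ 9 = α_4. Error position i = 4.
  Consistency check: S_2/S_1 = 4·5 = 20 ≡ 9 = α_err ✓ (single-error assumption holds).
Step 4: error magnitude e = S_0/v_4 = S_0·∏_{j≠4}(α_4 − α_j) = 1·3 = 3 ≡ 3 (mod 11).
Step 5: correct position 4: c_4 = r_4 − e = 9 − 3 ≡ 6 (mod 11). Hence c = [9, 0, 2, 6, 1].
  Check: interpolating c through the α_i gives m(x) = 8 + 1·x (degree < 2) with m(α_i) = c_i for every i, so c is indeed a codeword.


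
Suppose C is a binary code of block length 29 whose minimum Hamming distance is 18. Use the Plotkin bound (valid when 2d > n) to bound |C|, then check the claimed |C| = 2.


Plotkin bound M ≤ 4; given |C| = 2 ≤ bound (satisfied).

Check applicability: 2d = 36, n = 29.
2d − n = 7 > 0, so Plotkin applies.
Compute d/(2d−n) = 18/7 ≈ 2.5714.
⌊d/(2d−n)⌋ = 2.
Plotkin bound: M ≤ 2·2 = 4.
Given |C| = 2, check: satisfied.
This |C| is below the Plotkin bound.


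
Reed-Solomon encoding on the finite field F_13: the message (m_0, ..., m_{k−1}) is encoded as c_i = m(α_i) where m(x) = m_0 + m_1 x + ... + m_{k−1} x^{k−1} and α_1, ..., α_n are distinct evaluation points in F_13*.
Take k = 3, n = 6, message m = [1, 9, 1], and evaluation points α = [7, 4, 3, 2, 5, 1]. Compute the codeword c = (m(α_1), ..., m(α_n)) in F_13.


c = [9, 1, 11, 10, 6, 11]

Message polynomial: m(x) = 1 + 9·x + 1·x^2 (mod 13).
For each evaluation point α_i, compute m(α_i) mod 13:
  α_1 = 7: Horner steps 1 → 3 → 9, so m(7) = 9.
  α_2 = 4: Horner steps 1 → 0 → 1, so m(4) = 1.
  α_3 = 3: Horner steps 1 → 12 → 11, so m(3) = 11.
  α_4 = 2: Horner steps 1 → 11 → 10, so m(2) = 10.
  α_5 = 5: Horner steps 1 → 1 → 6, so m(5) = 6.
  α_6 = 1: Horner steps 1 → 10 → 11, so m(1) = 11.
Codeword c = [9, 1, 11, 10, 6, 11] ∈ F_13^6.


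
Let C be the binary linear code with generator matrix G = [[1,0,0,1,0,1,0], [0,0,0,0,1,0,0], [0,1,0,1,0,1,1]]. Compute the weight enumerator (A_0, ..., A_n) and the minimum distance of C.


Weight distribution: A_0 = 1, A_1 = 1, A_3 = 2, A_4 = 3, A_5 = 1. Minimum distance d = 1.

Enumerate all 2^3 = 8 messages m ∈ F_2^3.
For each, compute codeword c = mG in F_2^7, then tally its weight.
  m = 000 → c = 0000000, weight = 0.
  m = 100 → c = 1001010, weight = 3.
  m = 010 → c = 0000100, weight = 1.
  m = 110 → c = 1001110, weight = 4.
  m = 001 → c = 0101011, weight = 4.
  m = 101 → c = 1100001, weight = 3.
  m = 011 → c = 0101111, weight = 5.
  m = 111 → c = 1100101, weight = 4.
Tally weights:
  weight 0: 1 codewords.
  weight 1: 1 codewords.
  weight 3: 2 codewords.
  weight 4: 3 codewords.
  weight 5: 1 codewords.
Minimum distance d = smallest w > 0 with A_w > 0 = 1.
Sanity: Σ A_w = 8 = 2^3 = 8 ✓.


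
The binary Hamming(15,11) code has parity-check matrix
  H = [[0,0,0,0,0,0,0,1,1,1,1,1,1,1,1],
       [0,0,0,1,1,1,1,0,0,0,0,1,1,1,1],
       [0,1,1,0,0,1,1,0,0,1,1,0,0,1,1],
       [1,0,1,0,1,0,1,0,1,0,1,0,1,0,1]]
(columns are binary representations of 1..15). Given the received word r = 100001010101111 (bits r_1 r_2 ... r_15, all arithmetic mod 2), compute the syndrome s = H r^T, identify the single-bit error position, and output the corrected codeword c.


s = (0, 1, 0, 1)^T, error position = 5, corrected codeword c = 100011010101111

Compute s = H r^T mod 2 one row at a time:
  s_1 = 1 + 0 + 1 + 0 + 1 + 1 + 1 + 1 = 6 ≡ 0 (mod 2).
  s_2 = 0 + 0 + 1 + 0 + 1 + 1 + 1 + 1 = 5 ≡ 1 (mod 2).
  s_3 = 0 + 0 + 1 + 0 + 1 + 0 + 1 + 1 = 4 ≡ 0 (mod 2).
  s_4 = 1 + 0 + 0 + 0 + 0 + 0 + 1 + 1 = 3 ≡ 1 (mod 2).
s = (0, 1, 0, 1)^T — this equals column 5 of H (binary 0101), so error is at position 5.
Correct: flip bit 5 of r = 100001010101111 to get c = 100011010101111.


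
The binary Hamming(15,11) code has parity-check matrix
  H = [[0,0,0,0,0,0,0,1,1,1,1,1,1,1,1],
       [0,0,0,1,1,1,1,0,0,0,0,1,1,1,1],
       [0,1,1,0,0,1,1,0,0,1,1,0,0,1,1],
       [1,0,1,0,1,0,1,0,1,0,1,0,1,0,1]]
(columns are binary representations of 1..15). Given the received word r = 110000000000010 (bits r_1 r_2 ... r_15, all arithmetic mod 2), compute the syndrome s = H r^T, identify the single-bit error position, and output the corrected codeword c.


s = (1, 1, 0, 1)^T, error position = 13, corrected codeword c = 110000000000110

Compute s = H r^T mod 2 one row at a time:
  s_1 = 0 + 0 + 0 + 0 + 0 + 0 + 1 + 0 = 1 ≡ 1 (mod 2).
  s_2 = 0 + 0 + 0 + 0 + 0 + 0 + 1 + 0 = 1 ≡ 1 (mod 2).
  s_3 = 1 + 0 + 0 + 0 + 0 + 0 + 1 + 0 = 2 ≡ 0 (mod 2).
  s_4 = 1 + 0 + 0 + 0 + 0 + 0 + 0 + 0 = 1 ≡ 1 (mod 2).
s = (1, 1, 0, 1)^T — this equals column 13 of H (binary 1101), so error is at position 13.
Correct: flip bit 13 of r = 110000000000010 to get c = 110000000000110.


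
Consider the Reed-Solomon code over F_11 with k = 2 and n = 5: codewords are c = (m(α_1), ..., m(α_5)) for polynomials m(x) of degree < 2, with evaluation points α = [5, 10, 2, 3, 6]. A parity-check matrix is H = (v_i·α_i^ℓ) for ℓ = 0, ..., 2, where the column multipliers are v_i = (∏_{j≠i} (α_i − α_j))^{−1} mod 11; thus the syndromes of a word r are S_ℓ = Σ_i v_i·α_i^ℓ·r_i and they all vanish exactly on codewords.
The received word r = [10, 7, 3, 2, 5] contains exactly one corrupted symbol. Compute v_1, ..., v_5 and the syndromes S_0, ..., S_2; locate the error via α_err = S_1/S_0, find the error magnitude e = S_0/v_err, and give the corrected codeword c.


S = (2, 6, 7), error at position 4, error magnitude e = 4, c = [10, 7, 3, 9, 5].

Step 1: column multipliers v_i = (∏_{j≠i}(α_i − α_j))^{−1} mod 11.
  i = 1 (α = 5): (5−10)(5−2)(5−3)(5−6) = (−5)·3·2·(−1) = 30 ≡ 8, so v_1 = 8^{−1} = 7 (mod 11).
  i = 2 (α = 10): (10−5)(10−2)(10−3)(10−6) = 5·8·7·4 = 1120 ≡ 9, so v_2 = 9^{−1} = 5 (mod 11).
  i = 3 (α = 2): (2−5)(2−10)(2−3)(2−6) = (−3)·(−8)·(−1)·(−4) = 96 ≡ 8, so v_3 = 8^{−1} = 7 (mod 11).
  i = 4 (α = 3): (3−5)(3−10)(3−2)(3−6) = (−2)·(−7)·1·(−3) = −42 ≡ 2, so v_4 = 2^{−1} = 6 (mod 11).
  i = 5 (α = 6): (6−5)(6−10)(6−2)(6−3) = 1·(−4)·4·3 = −48 ≡ 7, so v_5 = 7^{−1} = 8 (mod 11).
  v = [7, 5, 7, 6, 8].
Step 2: syndromes of r = [10, 7, 3, 2, 5] (all sums mod 11).
  S_0 = Σ v_i r_i = 7·10 + 5·7 + 7·3 + 6·2 + 8·5 = 178 ≡ 2.
  S_1 = Σ v_i α_i r_i = 7·5·10 + 5·10·7 + 7·2·3 + 6·3·2 + 8·6·5 = 1018 ≡ 6.
  α_i^2 mod 11 = [3, 1, 4, 9, 3].
  S_2 = Σ v_i α_i^2 r_i = 7·3·10 + 5·1·7 + 7·4·3 + 6·9·2 + 8·3·5 = 557 ≡ 7.
  S = (2, 6, 7) ≠ 0, so r is not a codeword (an error is present).
Step 3: locate the error. For a single error e at position i, S_ℓ = v_i·e·α_i^ℓ, so α_err = S_1/S_0.
  S_0^{−1} = 2^{−1} = 6 (mod 11), so α_err = 6·6 = 36 ≡ 3 = α_4. Error position i = 4.
  Consistency check: S_2/S_1 = 7·2 = 14 ≡ 3 = α_err ✓ (single-error assumption holds).
Step 4: error magnitude e = S_0/v_4 = S_0·∏_{j≠4}(α_4 − α_j) = 2·2 = 4 ≡ 4 (mod 11).
Step 5: correct position 4: c_4 = r_4 − e = 2 − 4 ≡ 9 (mod 11). Hence c = [10, 7, 3, 9, 5].
  Check: interpolating c through the α_i gives m(x) = 2 + 6·x (degree < 2) with m(α_i) = c_i for every i, so c is indeed a codeword.


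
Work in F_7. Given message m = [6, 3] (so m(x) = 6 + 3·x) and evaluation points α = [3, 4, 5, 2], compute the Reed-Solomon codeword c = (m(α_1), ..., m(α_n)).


c = [1, 4, 0, 5]

Message polynomial: m(x) = 6 + 3·x (mod 7).
For each evaluation point α_i, compute m(α_i) mod 7:
  α_1 = 3: Horner steps 3 → 1, so m(3) = 1.
  α_2 = 4: Horner steps 3 → 4, so m(4) = 4.
  α_3 = 5: Horner steps 3 → 0, so m(5) = 0.
  α_4 = 2: Horner steps 3 → 5, so m(2) = 5.
Codeword c = [1, 4, 0, 5] ∈ F_7^4.


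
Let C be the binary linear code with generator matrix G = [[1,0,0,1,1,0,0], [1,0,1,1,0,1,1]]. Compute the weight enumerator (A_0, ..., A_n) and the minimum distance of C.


Weight distribution: A_0 = 1, A_3 = 1, A_4 = 1, A_5 = 1. Minimum distance d = 3.

Enumerate all 2^2 = 4 messages m ∈ F_2^2.
For each, compute codeword c = mG in F_2^7, then tally its weight.
  m = 00 → c = 0000000, weight = 0.
  m = 10 → c = 1001100, weight = 3.
  m = 01 → c = 1011011, weight = 5.
  m = 11 → c = 0010111, weight = 4.
Tally weights:
  weight 0: 1 codewords.
  weight 3: 1 codewords.
  weight 4: 1 codewords.
  weight 5: 1 codewords.
Minimum distance d = smallest w > 0 with A_w > 0 = 3.
Sanity: Σ A_w = 4 = 2^2 = 4 ✓.


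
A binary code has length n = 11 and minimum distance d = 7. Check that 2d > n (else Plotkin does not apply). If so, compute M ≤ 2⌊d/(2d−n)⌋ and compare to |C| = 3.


Plotkin bound M ≤ 4; given |C| = 3 ≤ bound (satisfied).

Check applicability: 2d = 14, n = 11.
2d − n = 3 > 0, so Plotkin applies.
Compute d/(2d−n) = 7/3 ≈ 2.3333.
⌊d/(2d−n)⌋ = 2.
Plotkin bound: M ≤ 2·2 = 4.
Given |C| = 3, check: satisfied.
This |C| is below the Plotkin bound.


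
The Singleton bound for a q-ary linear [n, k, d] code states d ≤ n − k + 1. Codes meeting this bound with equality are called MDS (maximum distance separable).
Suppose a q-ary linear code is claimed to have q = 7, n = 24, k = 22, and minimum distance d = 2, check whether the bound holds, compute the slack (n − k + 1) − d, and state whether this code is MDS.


Singleton RHS = n − k + 1 = 3, slack = 1, bound satisfied, not MDS.

Singleton bound: d ≤ n − k + 1.
Here n = 24, k = 22, so n − k + 1 = 3.
Given d = 2, check d ≤ 3: YES.
Slack = (n − k + 1) − d = 1.
The code is NOT MDS (slack = 1 > 0).
Description: the claimed parameters are [24, 22, 2]_7; such a code would be non-MDS.


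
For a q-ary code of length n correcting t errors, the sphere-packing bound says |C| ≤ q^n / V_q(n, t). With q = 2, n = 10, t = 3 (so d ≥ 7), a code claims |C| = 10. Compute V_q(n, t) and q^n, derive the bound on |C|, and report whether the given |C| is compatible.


V_q(n, t) = 176, q^n = 1024, Hamming bound = 5, |C| = 10 > bound (violated).

Step 1: Compute V_q(n, t) = Σ_{j=0}^3 C(n, j) (q−1)^j.
  j = 0: C(10,0)·(1)^0 = 1·1 = 1.
  j = 1: C(10,1)·(1)^1 = 10·1 = 10.
  j = 2: C(10,2)·(1)^2 = 45·1 = 45.
  j = 3: C(10,3)·(1)^3 = 120·1 = 120.
  V_q(n, t) = 1 + 10 + 45 + 120 = 176.
Step 2: q^n = 2^10 = 1024.
Step 3: Hamming bound ⌊q^n / V_q(n,t)⌋ = ⌊1024/176⌋ = 5.
Step 4: Compare |C| = 10 to 5: violated.
The claimed |C| lies above the Hamming bound, so no 2-ary code of length 10 with d ≥ 7 can have 10 codewords.


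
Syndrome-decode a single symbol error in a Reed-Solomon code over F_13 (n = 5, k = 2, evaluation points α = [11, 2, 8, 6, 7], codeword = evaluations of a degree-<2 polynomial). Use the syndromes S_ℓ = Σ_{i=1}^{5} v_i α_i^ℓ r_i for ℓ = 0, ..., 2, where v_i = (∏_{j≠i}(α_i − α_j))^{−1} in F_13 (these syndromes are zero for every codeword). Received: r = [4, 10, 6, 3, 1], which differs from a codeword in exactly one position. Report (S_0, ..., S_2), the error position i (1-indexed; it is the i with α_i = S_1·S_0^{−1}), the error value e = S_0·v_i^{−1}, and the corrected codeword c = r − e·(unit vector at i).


S = (6, 3, 8), error at position 5, error magnitude e = 3, c = [4, 10, 6, 3, 11].

Step 1: column multipliers v_i = (∏_{j≠i}(α_i − α_j))^{−1} mod 13.
  i = 1 (α = 11): (11−2)(11−8)(11−6)(11−7) = 9·3·5·4 = 540 ≡ 7, so v_1 = 7^{−1} = 2 (mod 13).
  i = 2 (α = 2): (2−11)(2−8)(2−6)(2−7) = (−9)·(−6)·(−4)·(−5) = 1080 ≡ 1, so v_2 = 1^{−1} = 1 (mod 13).
  i = 3 (α = 8): (8−11)(8−2)(8−6)(8−7) = (−3)·6·2·1 = −36 ≡ 3, so v_3 = 3^{−1} = 9 (mod 13).
  i = 4 (α = 6): (6−11)(6−2)(6−8)(6−7) = (−5)·4·(−2)·(−1) = −40 ≡ 12, so v_4 = 12^{−1} = 12 (mod 13).
  i = 5 (α = 7): (7−11)(7−2)(7−8)(7−6) = (−4)·5·(−1)·1 = 20 ≡ 7, so v_5 = 7^{−1} = 2 (mod 13).
  v = [2, 1, 9, 12, 2].
Step 2: syndromes of r = [4, 10, 6, 3, 1] (all sums mod 13).
  S_0 = Σ v_i r_i = 2·4 + 1·10 + 9·6 + 12·3 + 2·1 = 110 ≡ 6.
  S_1 = Σ v_i α_i r_i = 2·11·4 + 1·2·10 + 9·8·6 + 12·6·3 + 2·7·1 = 770 ≡ 3.
  α_i^2 mod 13 = [4, 4, 12, 10, 10].
  S_2 = Σ v_i α_i^2 r_i = 2·4·4 + 1·4·10 + 9·12·6 + 12·10·3 + 2·10·1 = 1100 ≡ 8.
  S = (6, 3, 8) ≠ 0, so r is not a codeword (an error is present).
Step 3: locate the error. For a single error e at position i, S_ℓ = v_i·e·α_i^ℓ, so α_err = S_1/S_0.
  S_0^{−1} = 6^{−1} = 11 (mod 13), so α_err = 3·11 = 33 ≡ 7 = α_5. Error position i = 5.
  Consistency check: S_2/S_1 = 8·9 = 72 ≡ 7 = α_err ✓ (single-error assumption holds).
Step 4: error magnitude e = S_0/v_5 = S_0·∏_{j≠5}(α_5 − α_j) = 6·7 = 42 ≡ 3 (mod 13).
Step 5: correct position 5: c_5 = r_5 − e = 1 − 3 ≡ 11 (mod 13). Hence c = [4, 10, 6, 3, 11].
  Check: interpolating c through the α_i gives m(x) = 7 + 8·x (degree < 2) with m(α_i) = c_i for every i, so c is indeed a codeword.


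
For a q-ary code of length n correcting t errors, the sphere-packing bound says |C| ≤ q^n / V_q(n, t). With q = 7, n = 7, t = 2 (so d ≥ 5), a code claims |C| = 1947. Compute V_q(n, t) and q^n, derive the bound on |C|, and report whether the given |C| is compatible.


V_q(n, t) = 799, q^n = 823543, Hamming bound = 1030, |C| = 1947 > bound (violated).

Step 1: Compute V_q(n, t) = Σ_{j=0}^2 C(n, j) (q−1)^j.
  j = 0: C(7,0)·(6)^0 = 1·1 = 1.
  j = 1: C(7,1)·(6)^1 = 7·6 = 42.
  j = 2: C(7,2)·(6)^2 = 21·36 = 756.
  V_q(n, t) = 1 + 42 + 756 = 799.
Step 2: q^n = 7^7 = 823543.
Step 3: Hamming bound ⌊q^n / V_q(n,t)⌋ = ⌊823543/799⌋ = 1030.
Step 4: Compare |C| = 1947 to 1030: violated.
The claimed |C| lies above the Hamming bound, so no 7-ary code of length 7 with d ≥ 5 can have 1947 codewords.


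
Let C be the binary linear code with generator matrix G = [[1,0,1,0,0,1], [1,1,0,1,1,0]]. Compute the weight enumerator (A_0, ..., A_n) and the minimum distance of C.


Weight distribution: A_0 = 1, A_3 = 1, A_4 = 1, A_5 = 1. Minimum distance d = 3.

Enumerate all 2^2 = 4 messages m ∈ F_2^2.
For each, compute codeword c = mG in F_2^6, then tally its weight.
  m = 00 → c = 000000, weight = 0.
  m = 10 → c = 101001, weight = 3.
  m = 01 → c = 110110, weight = 4.
  m = 11 → c = 011111, weight = 5.
Tally weights:
  weight 0: 1 codewords.
  weight 3: 1 codewords.
  weight 4: 1 codewords.
  weight 5: 1 codewords.
Minimum distance d = smallest w > 0 with A_w > 0 = 3.
Sanity: Σ A_w = 4 = 2^2 = 4 ✓.


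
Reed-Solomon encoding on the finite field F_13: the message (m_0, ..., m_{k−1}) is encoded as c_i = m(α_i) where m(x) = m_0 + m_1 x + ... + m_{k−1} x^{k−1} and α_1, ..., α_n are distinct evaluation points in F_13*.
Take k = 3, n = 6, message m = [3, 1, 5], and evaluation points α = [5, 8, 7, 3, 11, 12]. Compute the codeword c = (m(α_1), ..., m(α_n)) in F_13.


c = [3, 6, 8, 12, 8, 7]

Message polynomial: m(x) = 3 + 1·x + 5·x^2 (mod 13).
For each evaluation point α_i, compute m(α_i) mod 13:
  α_1 = 5: Horner steps 5 → 0 → 3, so m(5) = 3.
  α_2 = 8: Horner steps 5 → 2 → 6, so m(8) = 6.
  α_3 = 7: Horner steps 5 → 10 → 8, so m(7) = 8.
  α_4 = 3: Horner steps 5 → 3 → 12, so m(3) = 12.
  α_5 = 11: Horner steps 5 → 4 → 8, so m(11) = 8.
  α_6 = 12: Horner steps 5 → 9 → 7, so m(12) = 7.
Codeword c = [3, 6, 8, 12, 8, 7] ∈ F_13^6.


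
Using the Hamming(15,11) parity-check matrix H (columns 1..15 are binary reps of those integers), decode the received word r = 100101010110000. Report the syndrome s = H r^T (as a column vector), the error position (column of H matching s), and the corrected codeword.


s = (1, 0, 1, 0)^T, error position = 10, corrected codeword c = 100101010010000

Compute s = H r^T mod 2 one row at a time:
  s_1 = 1 + 0 + 1 + 1 + 0 + 0 + 0 + 0 = 3 ≡ 1 (mod 2).
  s_2 = 1 + 0 + 1 + 0 + 0 + 0 + 0 + 0 = 2 ≡ 0 (mod 2).
  s_3 = 0 + 0 + 1 + 0 + 1 + 1 + 0 + 0 = 3 ≡ 1 (mod 2).
  s_4 = 1 + 0 + 0 + 0 + 0 + 1 + 0 + 0 = 2 ≡ 0 (mod 2).
s = (1, 0, 1, 0)^T — this equals column 10 of H (binary 1010), so error is at position 10.
Correct: flip bit 10 of r = 100101010110000 to get c = 100101010010000.
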